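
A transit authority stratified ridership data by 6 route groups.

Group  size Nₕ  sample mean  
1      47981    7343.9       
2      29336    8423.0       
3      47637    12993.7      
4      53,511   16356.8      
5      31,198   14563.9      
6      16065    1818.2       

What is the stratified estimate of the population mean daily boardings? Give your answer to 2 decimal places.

11417.67

N = 47981 + 29336 + 47637 + 53511 + 31198 + 16065 = 225728.
The stratified mean weights each stratum mean by its population share Nₕ/N.
Σ Nₕx̄ₕ = 47981·7343.9 + 29336·8423.0 + 47637·12993.7 + 53511·16356.8 + 31198·14563.9 + 16065·1818.2 = 352367665.9 + 247097128 + 618980886.9 + 875268724.8 + 454364552.2 + 29209383 = 2577288340.8.
Divide by N: 2577288340.8 / 225728 = 11417.6723... → 11417.67.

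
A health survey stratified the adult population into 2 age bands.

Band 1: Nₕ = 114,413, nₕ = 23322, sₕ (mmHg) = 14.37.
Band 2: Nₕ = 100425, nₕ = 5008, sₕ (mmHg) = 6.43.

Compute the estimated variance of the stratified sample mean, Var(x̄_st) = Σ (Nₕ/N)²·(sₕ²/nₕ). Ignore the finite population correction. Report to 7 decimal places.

N = 214838; Wₕ = Nₕ/N.
band 1: (114413/214838)²·14.37²/23322 = 0.0025111710
band 2: (100425/214838)²·6.43²/5008 = 0.0018039276
Sum = 0.0043150986 → 0.0043151.

0.0043151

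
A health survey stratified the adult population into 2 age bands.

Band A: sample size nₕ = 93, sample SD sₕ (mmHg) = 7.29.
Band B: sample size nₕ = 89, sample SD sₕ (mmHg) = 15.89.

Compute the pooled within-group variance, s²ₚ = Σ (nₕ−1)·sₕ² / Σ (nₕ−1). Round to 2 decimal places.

A: (93−1)·7.29² = 92·53.1441 = 4889.2572
B: (89−1)·15.89² = 88·252.4921 = 22219.3048
Numerator = 27108.562; denominator = Σ(nₕ−1) = 180.
s²ₚ = 27108.562/180 = 150.6031... → 150.60.

150.60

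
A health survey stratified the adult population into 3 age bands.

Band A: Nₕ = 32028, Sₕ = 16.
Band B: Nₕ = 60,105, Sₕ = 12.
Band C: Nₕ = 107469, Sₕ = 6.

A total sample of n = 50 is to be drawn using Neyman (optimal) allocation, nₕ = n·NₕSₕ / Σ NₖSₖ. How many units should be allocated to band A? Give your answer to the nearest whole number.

A: NₕSₕ = 32028·16 = 512448
B: NₕSₕ = 60105·12 = 721260
C: NₕSₕ = 107469·6 = 644814
Σ NₕSₕ = 1878522.
n_A = 50·512448/1878522 = 13.640... → 14.

14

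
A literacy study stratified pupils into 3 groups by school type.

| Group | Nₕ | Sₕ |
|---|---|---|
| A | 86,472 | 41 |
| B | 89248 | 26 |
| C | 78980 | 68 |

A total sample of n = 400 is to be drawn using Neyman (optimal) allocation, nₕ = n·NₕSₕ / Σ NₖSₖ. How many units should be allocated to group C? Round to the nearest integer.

Σ NₕSₕ = 86472·41 + 89248·26 + 78980·68 = 11236440.
Share for C: 5370640/11236440 = 0.47797.
n_C = 400 × 0.47797 = 191.187... → 191.

191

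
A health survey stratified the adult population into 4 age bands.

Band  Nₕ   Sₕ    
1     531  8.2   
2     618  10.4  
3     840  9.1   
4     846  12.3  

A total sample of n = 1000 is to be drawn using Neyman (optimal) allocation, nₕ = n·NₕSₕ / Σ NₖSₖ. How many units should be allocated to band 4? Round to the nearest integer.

Σ NₕSₕ = 531·8.2 + 618·10.4 + 840·9.1 + 846·12.3 = 28831.2.
Share for 4: 10405.8/28831.2 = 0.36092.
n_4 = 1000 × 0.36092 = 360.922... → 361.

361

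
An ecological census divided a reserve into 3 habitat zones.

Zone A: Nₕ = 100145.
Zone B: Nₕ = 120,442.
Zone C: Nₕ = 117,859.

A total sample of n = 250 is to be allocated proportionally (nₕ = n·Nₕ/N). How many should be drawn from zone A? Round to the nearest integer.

74

N = 100145 + 120442 + 117859 = 338446.
n_A = 250·100145/338446 = 73.974... → 74.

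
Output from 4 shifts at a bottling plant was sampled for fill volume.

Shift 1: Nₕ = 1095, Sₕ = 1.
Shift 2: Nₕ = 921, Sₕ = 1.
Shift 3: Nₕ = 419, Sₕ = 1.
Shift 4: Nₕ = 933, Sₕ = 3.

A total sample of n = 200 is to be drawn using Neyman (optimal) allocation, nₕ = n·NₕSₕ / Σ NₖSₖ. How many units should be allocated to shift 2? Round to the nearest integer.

35

Σ NₕSₕ = 1095·1 + 921·1 + 419·1 + 933·3 = 5234.
Share for 2: 921/5234 = 0.17596.
n_2 = 200 × 0.17596 = 35.193... → 35.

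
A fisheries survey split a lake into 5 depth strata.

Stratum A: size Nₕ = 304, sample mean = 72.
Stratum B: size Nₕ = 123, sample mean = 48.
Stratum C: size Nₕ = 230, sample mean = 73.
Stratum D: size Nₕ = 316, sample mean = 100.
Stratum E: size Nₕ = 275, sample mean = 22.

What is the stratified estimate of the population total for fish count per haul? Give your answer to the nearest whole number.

A: 304·72 = 21888
B: 123·48 = 5904
C: 230·73 = 16790
D: 316·100 = 31600
E: 275·22 = 6050
τ̂ = Σ Nₕx̄ₕ = 82232.

82232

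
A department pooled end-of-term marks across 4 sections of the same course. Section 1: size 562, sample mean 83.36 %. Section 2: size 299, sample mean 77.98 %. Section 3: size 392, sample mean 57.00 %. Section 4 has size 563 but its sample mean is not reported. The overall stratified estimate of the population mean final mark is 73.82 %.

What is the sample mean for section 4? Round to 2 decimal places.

73.80

Σ Nₕx̄ₕ = N·μ, so 563·x̄_4 = 1816·73.82 − (562·83.36 + 299·77.98 + 392·57.00).
= 134057.12 − 92508.34 = 41548.78.
x̄_4 = 41548.78 / 563 = 73.7989... → 73.80.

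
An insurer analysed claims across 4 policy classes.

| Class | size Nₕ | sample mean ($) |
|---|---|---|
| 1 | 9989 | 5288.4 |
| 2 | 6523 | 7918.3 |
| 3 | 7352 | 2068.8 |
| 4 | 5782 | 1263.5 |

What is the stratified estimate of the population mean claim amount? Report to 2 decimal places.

x̄_st = (Σ Nₕx̄ₕ) / (Σ Nₕ) = (9989·5288.4 + 6523·7918.3 + 7352·2068.8 + 5782·1263.5) / 29646
= 126992273.1 / 29646 = 4283.6225... → 4283.62.

4283.62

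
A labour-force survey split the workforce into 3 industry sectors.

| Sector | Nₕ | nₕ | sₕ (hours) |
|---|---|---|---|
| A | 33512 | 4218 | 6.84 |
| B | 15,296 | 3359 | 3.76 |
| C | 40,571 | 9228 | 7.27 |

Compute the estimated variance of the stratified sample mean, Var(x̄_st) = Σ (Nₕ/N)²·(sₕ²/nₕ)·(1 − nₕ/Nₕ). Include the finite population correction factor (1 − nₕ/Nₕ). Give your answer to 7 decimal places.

N = 89379; Wₕ = Nₕ/N.
sector A: (33512/89379)²·6.84²/4218·(1 − 4218/33512) = 0.0013630559
sector B: (15296/89379)²·3.76²/3359·(1 − 3359/15296) = 0.0000961984
sector C: (40571/89379)²·7.27²/9228·(1 − 9228/40571) = 0.0009116886
Sum = 0.0023709429 → 0.0023709.

0.0023709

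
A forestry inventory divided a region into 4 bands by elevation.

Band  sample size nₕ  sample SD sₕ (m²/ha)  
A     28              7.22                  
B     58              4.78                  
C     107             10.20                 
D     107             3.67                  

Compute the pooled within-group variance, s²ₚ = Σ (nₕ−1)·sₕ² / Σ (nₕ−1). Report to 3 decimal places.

51.236

Degrees of freedom: 27 + 57 + 106 + 106 = 296.
Σ(nₕ−1)sₕ² = 27·52.1284 + 57·22.8484 + 106·104.04 + 106·13.4689 = 15165.769.
s²ₚ = 15165.769 / 296 = 51.23571... → 51.236.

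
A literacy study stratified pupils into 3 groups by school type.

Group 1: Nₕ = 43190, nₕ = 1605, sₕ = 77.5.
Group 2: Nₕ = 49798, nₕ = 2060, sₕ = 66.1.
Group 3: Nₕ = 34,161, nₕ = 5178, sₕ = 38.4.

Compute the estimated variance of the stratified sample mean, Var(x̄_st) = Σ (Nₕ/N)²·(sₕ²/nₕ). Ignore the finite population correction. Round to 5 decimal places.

0.77768

N = 127149. Term for each stratum: Wₕ²sₕ²/nₕ.
Var(x̄_st) = 0.43178632 + 0.32533711 + 0.02055586 = 0.77767929 → 0.77768.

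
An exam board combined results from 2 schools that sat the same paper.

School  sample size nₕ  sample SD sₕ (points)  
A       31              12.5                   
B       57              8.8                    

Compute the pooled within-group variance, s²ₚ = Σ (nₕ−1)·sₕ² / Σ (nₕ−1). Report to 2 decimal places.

A: (31−1)·12.5² = 30·156.25 = 4687.5
B: (57−1)·8.8² = 56·77.44 = 4336.64
Numerator = 9024.14; denominator = Σ(nₕ−1) = 86.
s²ₚ = 9024.14/86 = 104.9319... → 104.93.

104.93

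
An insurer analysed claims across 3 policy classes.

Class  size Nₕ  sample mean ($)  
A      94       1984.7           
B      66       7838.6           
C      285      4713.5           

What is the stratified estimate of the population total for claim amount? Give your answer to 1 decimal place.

Estimate total by summing Nₕ·x̄ₕ over strata.
94·1984.7 + 66·7838.6 + 285·4713.5 = 186561.8 + 517347.6 + 1343347.5 = 2047256.9.

2047256.9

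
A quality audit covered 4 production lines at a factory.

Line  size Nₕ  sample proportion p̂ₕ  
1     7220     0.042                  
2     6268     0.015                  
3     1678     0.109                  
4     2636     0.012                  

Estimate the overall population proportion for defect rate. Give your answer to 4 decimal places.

0.0344

N = 7220 + 6268 + 1678 + 2636 = 17802.
Overall proportion = Σ (Nₕ/N)·p̂ₕ.
Σ Nₕp̂ₕ = 303.24 + 94.02 + 182.902 + 31.632 = 611.794.
611.794 / 17802 = 0.034367... → 0.0344.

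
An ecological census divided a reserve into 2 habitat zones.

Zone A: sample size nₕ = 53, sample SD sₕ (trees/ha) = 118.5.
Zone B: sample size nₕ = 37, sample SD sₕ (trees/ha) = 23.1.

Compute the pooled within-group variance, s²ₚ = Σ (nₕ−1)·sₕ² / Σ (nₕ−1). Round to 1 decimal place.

A: (53−1)·118.5² = 52·14042.25 = 730197
B: (37−1)·23.1² = 36·533.61 = 19209.96
Numerator = 749406.96; denominator = Σ(nₕ−1) = 88.
s²ₚ = 749406.96/88 = 8515.988... → 8516.0.

8516.0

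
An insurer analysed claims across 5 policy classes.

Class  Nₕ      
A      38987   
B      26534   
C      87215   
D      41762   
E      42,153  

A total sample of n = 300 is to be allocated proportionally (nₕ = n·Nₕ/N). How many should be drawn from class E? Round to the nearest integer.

53

N = 38987 + 26534 + 87215 + 41762 + 42153 = 236651.
n_E = 300·42153/236651 = 53.437... → 53.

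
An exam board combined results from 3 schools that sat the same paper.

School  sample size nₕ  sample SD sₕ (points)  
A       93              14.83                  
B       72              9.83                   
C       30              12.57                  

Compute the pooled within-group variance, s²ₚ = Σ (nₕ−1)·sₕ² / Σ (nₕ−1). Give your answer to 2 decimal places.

A: (93−1)·14.83² = 92·219.9289 = 20233.4588
B: (72−1)·9.83² = 71·96.6289 = 6860.6519
C: (30−1)·12.57² = 29·158.0049 = 4582.1421
Numerator = 31676.2528; denominator = Σ(nₕ−1) = 192.
s²ₚ = 31676.2528/192 = 164.9805... → 164.98.

164.98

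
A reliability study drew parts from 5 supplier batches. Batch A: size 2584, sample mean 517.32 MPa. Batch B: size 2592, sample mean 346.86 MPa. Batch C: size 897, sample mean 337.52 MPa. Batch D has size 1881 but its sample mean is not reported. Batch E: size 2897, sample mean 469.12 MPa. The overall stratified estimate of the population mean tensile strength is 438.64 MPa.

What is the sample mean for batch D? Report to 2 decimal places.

458.30

Σ Nₕx̄ₕ = N·μ, so 1881·x̄_D = 10851·438.64 − (2584·517.32 + 2592·346.86 + 897·337.52 + 2897·469.12).
= 4759682.64 − 3897612.08 = 862070.56.
x̄_D = 862070.56 / 1881 = 458.3044... → 458.30.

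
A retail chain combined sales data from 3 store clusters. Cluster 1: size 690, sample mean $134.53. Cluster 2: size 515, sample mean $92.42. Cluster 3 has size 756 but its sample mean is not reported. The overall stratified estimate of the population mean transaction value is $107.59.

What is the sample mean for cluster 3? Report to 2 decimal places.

93.34

Σ Nₕx̄ₕ = N·μ, so 756·x̄_3 = 1961·107.59 − (690·134.53 + 515·92.42).
= 210983.99 − 140422 = 70561.99.
x̄_3 = 70561.99 / 756 = 93.3360... → 93.34.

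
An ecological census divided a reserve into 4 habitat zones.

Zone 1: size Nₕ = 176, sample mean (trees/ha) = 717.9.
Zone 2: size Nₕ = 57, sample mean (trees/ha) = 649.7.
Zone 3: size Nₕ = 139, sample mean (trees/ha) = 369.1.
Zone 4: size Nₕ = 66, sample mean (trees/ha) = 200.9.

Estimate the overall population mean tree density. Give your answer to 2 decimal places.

N = 438; weights Wₕ = Nₕ/N = (0.4018, 0.1301, 0.3174, 0.1507).
x̄_st = Σ Wₕ·x̄ₕ = 0.4018·717.9 + 0.1301·649.7 + 0.3174·369.1 + 0.1507·200.9 ≈ 520.4283...
→ 520.43.

520.43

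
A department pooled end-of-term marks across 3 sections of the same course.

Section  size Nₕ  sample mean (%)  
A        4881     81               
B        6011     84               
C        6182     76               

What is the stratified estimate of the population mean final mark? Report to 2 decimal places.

N = 4881 + 6011 + 6182 = 17074.
Weight each subgroup mean by Nₕ/N and sum.
Σ Nₕx̄ₕ = 4881·81 + 6011·84 + 6182·76 = 395361 + 504924 + 469832 = 1370117.
Divide by N: 1370117 / 17074 = 80.2458... → 80.25.

80.25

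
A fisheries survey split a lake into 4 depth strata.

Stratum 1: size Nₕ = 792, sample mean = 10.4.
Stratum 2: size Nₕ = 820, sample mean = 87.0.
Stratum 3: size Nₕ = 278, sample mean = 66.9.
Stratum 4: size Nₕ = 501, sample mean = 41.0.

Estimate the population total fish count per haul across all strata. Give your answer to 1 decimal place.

118716.0

1: 792·10.4 = 8236.8
2: 820·87.0 = 71340
3: 278·66.9 = 18598.2
4: 501·41.0 = 20541
τ̂ = Σ Nₕx̄ₕ = 118716.0.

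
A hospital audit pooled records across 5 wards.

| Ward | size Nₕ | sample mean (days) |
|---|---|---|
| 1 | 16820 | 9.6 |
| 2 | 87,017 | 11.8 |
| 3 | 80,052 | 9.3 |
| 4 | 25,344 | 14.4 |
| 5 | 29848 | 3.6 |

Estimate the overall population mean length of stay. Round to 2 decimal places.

N = 16820 + 87017 + 80052 + 25344 + 29848 = 239081.
Overall mean = Σ (Nₕ/N)·x̄ₕ — weight by population share, not a simple average.
Σ Nₕx̄ₕ = 16820·9.6 + 87017·11.8 + 80052·9.3 + 25344·14.4 + 29848·3.6 = 161472 + 1026800.6 + 744483.6 + 364953.6 + 107452.8 = 2405162.6.
Divide by N: 2405162.6 / 239081 = 10.0600... → 10.06.

10.06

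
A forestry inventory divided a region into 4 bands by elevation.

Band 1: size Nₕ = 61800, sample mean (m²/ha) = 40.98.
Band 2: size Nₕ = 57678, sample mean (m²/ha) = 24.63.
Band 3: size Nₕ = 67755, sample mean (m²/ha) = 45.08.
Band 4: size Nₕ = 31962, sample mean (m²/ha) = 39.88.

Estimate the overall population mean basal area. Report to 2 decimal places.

37.78

x̄_st = (Σ Nₕx̄ₕ) / (Σ Nₕ) = (61800·40.98 + 57678·24.63 + 67755·45.08 + 31962·39.88) / 219195
= 8282213.1 / 219195 = 37.7847... → 37.78.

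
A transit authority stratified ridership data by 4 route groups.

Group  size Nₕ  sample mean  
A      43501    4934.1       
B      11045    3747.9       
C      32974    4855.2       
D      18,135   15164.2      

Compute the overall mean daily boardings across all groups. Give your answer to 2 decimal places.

6541.40

N = 43501 + 11045 + 32974 + 18135 = 105655.
Overall mean = Σ (Nₕ/N)·x̄ₕ — weight by population share, not a simple average.
Σ Nₕx̄ₕ = 43501·4934.1 + 11045·3747.9 + 32974·4855.2 + 18135·15164.2 = 214638284.1 + 41395555.5 + 160095364.8 + 275002767 = 691131971.4.
Divide by N: 691131971.4 / 105655 = 6541.4034... → 6541.40.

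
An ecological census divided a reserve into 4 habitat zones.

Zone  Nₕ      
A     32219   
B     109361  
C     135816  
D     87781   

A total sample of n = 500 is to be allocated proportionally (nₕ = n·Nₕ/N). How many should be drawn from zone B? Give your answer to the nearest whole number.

N = 32219 + 109361 + 135816 + 87781 = 365177.
n_B = 500·109361/365177 = 149.737... → 150.

150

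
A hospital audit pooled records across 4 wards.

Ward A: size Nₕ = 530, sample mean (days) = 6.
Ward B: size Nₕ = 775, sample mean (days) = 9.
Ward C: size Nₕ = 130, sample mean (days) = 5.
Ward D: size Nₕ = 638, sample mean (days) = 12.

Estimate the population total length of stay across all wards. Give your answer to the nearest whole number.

Estimate total by summing Nₕ·x̄ₕ over strata.
530·6 + 775·9 + 130·5 + 638·12 = 3180 + 6975 + 650 + 7656 = 18461.

18461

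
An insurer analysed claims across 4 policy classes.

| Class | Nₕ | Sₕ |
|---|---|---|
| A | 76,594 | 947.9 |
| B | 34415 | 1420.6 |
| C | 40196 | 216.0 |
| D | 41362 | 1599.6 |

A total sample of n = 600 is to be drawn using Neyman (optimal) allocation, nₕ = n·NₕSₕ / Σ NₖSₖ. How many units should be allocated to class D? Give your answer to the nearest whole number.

202

A: NₕSₕ = 76594·947.9 = 72603452.6
B: NₕSₕ = 34415·1420.6 = 48889949
C: NₕSₕ = 40196·216.0 = 8682336
D: NₕSₕ = 41362·1599.6 = 66162655.2
Σ NₕSₕ = 196338392.8.
n_D = 600·66162655.2/196338392.8 = 202.190... → 202.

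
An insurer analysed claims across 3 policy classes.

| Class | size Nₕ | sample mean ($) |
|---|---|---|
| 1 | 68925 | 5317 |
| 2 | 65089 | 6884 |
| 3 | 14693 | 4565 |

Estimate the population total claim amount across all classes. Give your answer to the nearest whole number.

881620446

1: 68925·5317 = 366474225
2: 65089·6884 = 448072676
3: 14693·4565 = 67073545
τ̂ = Σ Nₕx̄ₕ = 881620446.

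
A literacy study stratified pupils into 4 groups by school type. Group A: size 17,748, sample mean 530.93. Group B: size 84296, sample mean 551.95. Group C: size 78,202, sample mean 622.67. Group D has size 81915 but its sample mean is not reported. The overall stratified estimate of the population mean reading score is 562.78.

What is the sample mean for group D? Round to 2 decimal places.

N = 17748 + 84296 + 78202 + 81915 = 262161.
Overall total = μ·N = 562.78·262161 = 147538967.58.
Subtract the known strata: 17748·530.93 + 84296·551.95 + 78202·622.67 = 104644162.18.
Remaining total for group D: 147538967.58 − 104644162.18 = 42894805.4.
Divide by its size: 42894805.4 / 81915 = 523.6502... → 523.65.

523.65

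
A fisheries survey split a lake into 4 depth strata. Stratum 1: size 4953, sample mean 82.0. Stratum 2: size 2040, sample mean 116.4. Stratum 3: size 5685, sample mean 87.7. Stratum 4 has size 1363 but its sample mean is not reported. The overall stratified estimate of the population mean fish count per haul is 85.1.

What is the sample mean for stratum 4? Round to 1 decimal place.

38.7

N = 4953 + 2040 + 5685 + 1363 = 14041.
Overall total = μ·N = 85.1·14041 = 1194889.1.
Subtract the known strata: 4953·82.0 + 2040·116.4 + 5685·87.7 = 1142176.5.
Remaining total for stratum 4: 1194889.1 − 1142176.5 = 52712.6.
Divide by its size: 52712.6 / 1363 = 38.674... → 38.7.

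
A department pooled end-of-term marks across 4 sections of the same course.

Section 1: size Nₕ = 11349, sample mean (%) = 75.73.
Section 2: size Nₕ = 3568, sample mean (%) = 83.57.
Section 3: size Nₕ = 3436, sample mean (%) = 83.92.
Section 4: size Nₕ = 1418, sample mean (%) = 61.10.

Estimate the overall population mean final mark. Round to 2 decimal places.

N = 11349 + 3568 + 3436 + 1418 = 19771.
The stratified mean weights each stratum mean by its population share Nₕ/N.
Σ Nₕx̄ₕ = 11349·75.73 + 3568·83.57 + 3436·83.92 + 1418·61.10 = 859459.77 + 298177.76 + 288349.12 + 86639.8 = 1532626.45.
Divide by N: 1532626.45 / 19771 = 77.5189... → 77.52.

77.52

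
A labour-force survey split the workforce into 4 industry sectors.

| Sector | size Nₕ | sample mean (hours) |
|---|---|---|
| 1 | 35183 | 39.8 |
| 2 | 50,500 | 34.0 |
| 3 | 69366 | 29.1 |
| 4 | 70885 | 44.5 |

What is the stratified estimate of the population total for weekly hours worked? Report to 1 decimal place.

8290216.5

1: 35183·39.8 = 1400283.4
2: 50500·34.0 = 1717000
3: 69366·29.1 = 2018550.6
4: 70885·44.5 = 3154382.5
τ̂ = Σ Nₕx̄ₕ = 8290216.5.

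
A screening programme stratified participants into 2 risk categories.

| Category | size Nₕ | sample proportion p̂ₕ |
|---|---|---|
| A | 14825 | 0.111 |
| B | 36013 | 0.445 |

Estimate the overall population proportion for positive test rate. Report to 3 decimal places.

0.348

Wₕ = Nₕ/N with N = 50838: 0.2916, 0.7084.
p̂_st = 0.2916·0.111 + 0.7084·0.445 ≈ 0.34760... → 0.348.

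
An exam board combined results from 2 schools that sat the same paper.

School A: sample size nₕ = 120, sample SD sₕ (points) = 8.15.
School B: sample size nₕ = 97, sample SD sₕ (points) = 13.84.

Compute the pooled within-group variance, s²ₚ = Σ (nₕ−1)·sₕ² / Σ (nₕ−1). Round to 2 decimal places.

A: (120−1)·8.15² = 119·66.4225 = 7904.2775
B: (97−1)·13.84² = 96·191.5456 = 18388.3776
Numerator = 26292.6551; denominator = Σ(nₕ−1) = 215.
s²ₚ = 26292.6551/215 = 122.2914... → 122.29.

122.29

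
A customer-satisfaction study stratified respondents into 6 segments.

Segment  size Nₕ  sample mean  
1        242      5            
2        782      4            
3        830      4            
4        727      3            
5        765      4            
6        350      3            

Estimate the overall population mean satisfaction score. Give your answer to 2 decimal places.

N = 3696; weights Wₕ = Nₕ/N = (0.0655, 0.2116, 0.2246, 0.1967, 0.2070, 0.0947).
x̄_st = Σ Wₕ·x̄ₕ = 0.0655·5 + 0.2116·4 + 0.2246·4 + 0.1967·3 + 0.2070·4 + 0.0947·3 ≈ 3.7741...
→ 3.77.

3.77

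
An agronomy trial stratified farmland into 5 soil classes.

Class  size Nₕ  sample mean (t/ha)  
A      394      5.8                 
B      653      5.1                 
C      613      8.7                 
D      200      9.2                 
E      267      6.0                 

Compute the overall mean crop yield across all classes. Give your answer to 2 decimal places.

6.77

N = 2127; weights Wₕ = Nₕ/N = (0.1852, 0.3070, 0.2882, 0.0940, 0.1255).
x̄_st = Σ Wₕ·x̄ₕ = 0.1852·5.8 + 0.3070·5.1 + 0.2882·8.7 + 0.0940·9.2 + 0.1255·6.0 ≈ 6.7657...
→ 6.77.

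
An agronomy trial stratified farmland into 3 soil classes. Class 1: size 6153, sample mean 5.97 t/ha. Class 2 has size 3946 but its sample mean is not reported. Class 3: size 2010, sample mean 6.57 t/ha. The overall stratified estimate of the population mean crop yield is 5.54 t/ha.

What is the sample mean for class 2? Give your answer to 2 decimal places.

N = 6153 + 3946 + 2010 = 12109.
Overall total = μ·N = 5.54·12109 = 67083.86.
Subtract the known strata: 6153·5.97 + 2010·6.57 = 49939.11.
Remaining total for class 2: 67083.86 − 49939.11 = 17144.75.
Divide by its size: 17144.75 / 3946 = 4.3448... → 4.34.

4.34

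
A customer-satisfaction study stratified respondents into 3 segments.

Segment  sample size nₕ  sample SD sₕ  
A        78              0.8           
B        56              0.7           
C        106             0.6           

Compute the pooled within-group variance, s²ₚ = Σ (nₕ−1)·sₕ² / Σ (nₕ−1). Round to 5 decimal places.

0.48114

Degrees of freedom: 77 + 55 + 105 = 237.
Σ(nₕ−1)sₕ² = 77·0.64 + 55·0.49 + 105·0.36 = 114.03.
s²ₚ = 114.03 / 237 = 0.4811392... → 0.48114.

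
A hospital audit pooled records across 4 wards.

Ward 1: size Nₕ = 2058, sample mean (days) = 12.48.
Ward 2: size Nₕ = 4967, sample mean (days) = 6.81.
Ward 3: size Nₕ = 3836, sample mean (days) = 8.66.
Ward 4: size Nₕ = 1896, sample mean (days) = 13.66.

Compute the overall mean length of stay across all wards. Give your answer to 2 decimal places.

N = 2058 + 4967 + 3836 + 1896 = 12757.
Overall mean = Σ (Nₕ/N)·x̄ₕ — weight by population share, not a simple average.
Σ Nₕx̄ₕ = 2058·12.48 + 4967·6.81 + 3836·8.66 + 1896·13.66 = 25683.84 + 33825.27 + 33219.76 + 25899.36 = 118628.23.
Divide by N: 118628.23 / 12757 = 9.2991... → 9.30.

9.30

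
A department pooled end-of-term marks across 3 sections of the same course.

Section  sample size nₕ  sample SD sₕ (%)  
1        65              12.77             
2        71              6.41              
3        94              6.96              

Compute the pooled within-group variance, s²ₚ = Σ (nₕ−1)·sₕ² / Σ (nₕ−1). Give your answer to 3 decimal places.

Degrees of freedom: 64 + 70 + 93 = 227.
Σ(nₕ−1)sₕ² = 64·163.0729 + 70·41.0881 + 93·48.4416 = 17817.9014.
s²ₚ = 17817.9014 / 227 = 78.49296... → 78.493.

78.493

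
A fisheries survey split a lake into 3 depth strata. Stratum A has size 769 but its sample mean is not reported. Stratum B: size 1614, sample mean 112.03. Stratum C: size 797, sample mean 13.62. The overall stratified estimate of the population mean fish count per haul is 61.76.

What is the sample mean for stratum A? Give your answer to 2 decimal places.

Σ Nₕx̄ₕ = N·μ, so 769·x̄_A = 3180·61.76 − (1614·112.03 + 797·13.62).
= 196396.8 − 191671.56 = 4725.24.
x̄_A = 4725.24 / 769 = 6.1447... → 6.14.

6.14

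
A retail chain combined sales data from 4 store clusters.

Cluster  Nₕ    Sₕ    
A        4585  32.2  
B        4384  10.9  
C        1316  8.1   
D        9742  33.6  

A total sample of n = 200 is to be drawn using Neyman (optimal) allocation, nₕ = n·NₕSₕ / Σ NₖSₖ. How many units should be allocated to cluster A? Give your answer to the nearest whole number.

A: NₕSₕ = 4585·32.2 = 147637
B: NₕSₕ = 4384·10.9 = 47785.6
C: NₕSₕ = 1316·8.1 = 10659.6
D: NₕSₕ = 9742·33.6 = 327331.2
Σ NₕSₕ = 533413.4.
n_A = 200·147637/533413.4 = 55.356... → 55.

55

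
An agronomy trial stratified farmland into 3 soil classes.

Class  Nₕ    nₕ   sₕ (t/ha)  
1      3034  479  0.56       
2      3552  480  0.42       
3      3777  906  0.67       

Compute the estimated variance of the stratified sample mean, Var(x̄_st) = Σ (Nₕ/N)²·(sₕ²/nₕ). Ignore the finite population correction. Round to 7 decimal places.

0.0001651

N = 10363. Term for each stratum: Wₕ²sₕ²/nₕ.
Var(x̄_st) = 0.0000561178 + 0.0000431750 + 0.0000658180 = 0.0001651108 → 0.0001651.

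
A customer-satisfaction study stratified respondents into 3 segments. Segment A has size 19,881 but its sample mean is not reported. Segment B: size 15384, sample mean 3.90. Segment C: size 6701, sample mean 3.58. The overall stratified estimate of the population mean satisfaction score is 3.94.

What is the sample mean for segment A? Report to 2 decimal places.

Σ Nₕx̄ₕ = N·μ, so 19881·x̄_A = 41966·3.94 − (15384·3.90 + 6701·3.58).
= 165346.04 − 83987.18 = 81358.86.
x̄_A = 81358.86 / 19881 = 4.0923... → 4.09.

4.09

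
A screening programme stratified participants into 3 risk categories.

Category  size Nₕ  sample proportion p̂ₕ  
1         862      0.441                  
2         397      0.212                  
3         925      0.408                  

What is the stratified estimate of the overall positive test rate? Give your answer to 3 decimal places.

Wₕ = Nₕ/N with N = 2184: 0.3947, 0.1818, 0.4235.
p̂_st = 0.3947·0.441 + 0.1818·0.212 + 0.4235·0.408 ≈ 0.38540... → 0.385.

0.385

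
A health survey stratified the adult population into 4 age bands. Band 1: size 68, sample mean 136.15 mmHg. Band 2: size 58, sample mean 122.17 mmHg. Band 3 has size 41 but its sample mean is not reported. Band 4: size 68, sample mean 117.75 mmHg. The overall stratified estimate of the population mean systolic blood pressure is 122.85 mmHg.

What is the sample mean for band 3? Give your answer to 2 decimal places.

N = 68 + 58 + 41 + 68 = 235.
Overall total = μ·N = 122.85·235 = 28869.75.
Subtract the known strata: 68·136.15 + 58·122.17 + 68·117.75 = 24351.06.
Remaining total for band 3: 28869.75 − 24351.06 = 4518.69.
Divide by its size: 4518.69 / 41 = 110.2120... → 110.21.

110.21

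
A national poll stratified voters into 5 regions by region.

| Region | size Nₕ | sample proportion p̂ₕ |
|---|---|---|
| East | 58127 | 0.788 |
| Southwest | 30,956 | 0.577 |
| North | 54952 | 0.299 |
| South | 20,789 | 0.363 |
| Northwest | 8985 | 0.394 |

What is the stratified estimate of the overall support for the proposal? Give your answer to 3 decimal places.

N = 58127 + 30956 + 54952 + 20789 + 8985 = 173809.
Overall proportion = Σ (Nₕ/N)·p̂ₕ.
Σ Nₕp̂ₕ = 45804.076 + 17861.612 + 16430.648 + 7546.407 + 3540.09 = 91182.833.
91182.833 / 173809 = 0.52462... → 0.525.

0.525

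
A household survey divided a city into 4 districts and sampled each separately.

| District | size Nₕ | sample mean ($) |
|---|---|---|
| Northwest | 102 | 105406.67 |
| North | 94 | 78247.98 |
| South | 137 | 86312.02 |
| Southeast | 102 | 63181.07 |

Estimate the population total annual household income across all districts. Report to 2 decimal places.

Estimate total by summing Nₕ·x̄ₕ over strata.
102·105406.67 + 94·78247.98 + 137·86312.02 + 102·63181.07 = 10751480.34 + 7355310.12 + 11824746.74 + 6444469.14 = 36376006.34.

36376006.34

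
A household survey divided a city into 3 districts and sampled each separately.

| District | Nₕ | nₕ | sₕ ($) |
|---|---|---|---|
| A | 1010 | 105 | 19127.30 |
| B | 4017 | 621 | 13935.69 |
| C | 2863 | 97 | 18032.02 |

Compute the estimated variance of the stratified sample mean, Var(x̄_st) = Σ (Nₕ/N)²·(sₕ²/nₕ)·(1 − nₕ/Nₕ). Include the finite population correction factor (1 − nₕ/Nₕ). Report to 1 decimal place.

546109.4

N = 7890. Term for each stratum: Wₕ²sₕ²/nₕ·(1−nₕ/Nₕ).
Var(x̄_st) = 51160.4065 + 68530.0203 + 426418.9966 = 546109.4234 → 546109.4.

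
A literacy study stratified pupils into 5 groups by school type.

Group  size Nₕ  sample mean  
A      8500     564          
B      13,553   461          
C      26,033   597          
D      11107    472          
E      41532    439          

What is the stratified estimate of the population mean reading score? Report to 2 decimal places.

N = 100725; weights Wₕ = Nₕ/N = (0.0844, 0.1346, 0.2585, 0.1103, 0.4123).
x̄_st = Σ Wₕ·x̄ₕ = 0.0844·564 + 0.1346·461 + 0.2585·597 + 0.1103·472 + 0.4123·439 ≈ 496.9837...
→ 496.98.

496.98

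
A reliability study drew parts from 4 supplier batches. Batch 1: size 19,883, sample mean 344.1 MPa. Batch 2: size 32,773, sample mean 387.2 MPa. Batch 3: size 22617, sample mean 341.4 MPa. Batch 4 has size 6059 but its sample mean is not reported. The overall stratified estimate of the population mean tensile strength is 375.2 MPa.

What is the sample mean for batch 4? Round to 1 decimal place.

N = 19883 + 32773 + 22617 + 6059 = 81332.
Overall total = μ·N = 375.2·81332 = 30515766.4.
Subtract the known strata: 19883·344.1 + 32773·387.2 + 22617·341.4 = 27252889.7.
Remaining total for batch 4: 30515766.4 − 27252889.7 = 3262876.7.
Divide by its size: 3262876.7 / 6059 = 538.517... → 538.5.

538.5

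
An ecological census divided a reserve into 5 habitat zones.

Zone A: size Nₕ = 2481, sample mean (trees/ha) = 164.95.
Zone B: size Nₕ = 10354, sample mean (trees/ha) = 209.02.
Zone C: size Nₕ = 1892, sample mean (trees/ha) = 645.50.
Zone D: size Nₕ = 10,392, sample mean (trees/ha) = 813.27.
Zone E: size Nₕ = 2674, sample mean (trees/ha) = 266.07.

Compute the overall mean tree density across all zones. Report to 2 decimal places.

x̄_st = (Σ Nₕx̄ₕ) / (Σ Nₕ) = (2481·164.95 + 10354·209.02 + 1892·645.50 + 10392·813.27 + 2674·266.07) / 27793
= 12957693.05 / 27793 = 466.2215... → 466.22.

466.22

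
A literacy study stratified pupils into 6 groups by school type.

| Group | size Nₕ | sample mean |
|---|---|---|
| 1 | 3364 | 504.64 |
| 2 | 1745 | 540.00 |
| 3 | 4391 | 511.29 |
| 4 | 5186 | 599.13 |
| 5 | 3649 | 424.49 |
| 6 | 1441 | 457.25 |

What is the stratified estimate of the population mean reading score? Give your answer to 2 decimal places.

x̄_st = (Σ Nₕx̄ₕ) / (Σ Nₕ) = (3364·504.64 + 1745·540.00 + 4391·511.29 + 5186·599.13 + 3649·424.49 + 1441·457.25) / 19776
= 10199932.79 / 19776 = 515.7733... → 515.77.

515.77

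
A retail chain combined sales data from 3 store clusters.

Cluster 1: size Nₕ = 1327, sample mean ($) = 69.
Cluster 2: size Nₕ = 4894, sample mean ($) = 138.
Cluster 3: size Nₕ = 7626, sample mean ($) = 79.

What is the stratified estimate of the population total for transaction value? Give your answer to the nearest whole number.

1369389

Population total = Σ Nₕ·x̄ₕ (each stratum's size times its mean).
1327·69 + 4894·138 + 7626·79 = 91563 + 675372 + 602454 = 1369389.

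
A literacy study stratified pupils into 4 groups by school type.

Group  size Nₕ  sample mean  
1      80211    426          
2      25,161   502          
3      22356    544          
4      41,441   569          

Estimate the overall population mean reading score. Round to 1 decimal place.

N = 80211 + 25161 + 22356 + 41441 = 169169.
The stratified mean weights each stratum mean by its population share Nₕ/N.
Σ Nₕx̄ₕ = 80211·426 + 25161·502 + 22356·544 + 41441·569 = 34169886 + 12630822 + 12161664 + 23579929 = 82542301.
Divide by N: 82542301 / 169169 = 487.928... → 487.9.

487.9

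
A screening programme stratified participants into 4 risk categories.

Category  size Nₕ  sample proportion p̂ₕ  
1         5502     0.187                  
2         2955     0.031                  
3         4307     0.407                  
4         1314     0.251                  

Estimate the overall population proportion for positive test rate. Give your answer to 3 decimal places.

0.228

Wₕ = Nₕ/N with N = 14078: 0.3908, 0.2099, 0.3059, 0.0933.
p̂_st = 0.3908·0.187 + 0.2099·0.031 + 0.3059·0.407 + 0.0933·0.251 ≈ 0.22754... → 0.228.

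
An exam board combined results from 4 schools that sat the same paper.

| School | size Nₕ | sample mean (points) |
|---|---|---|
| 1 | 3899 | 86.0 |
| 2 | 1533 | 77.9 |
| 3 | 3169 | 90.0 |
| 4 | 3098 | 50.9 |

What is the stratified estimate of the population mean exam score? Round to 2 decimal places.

76.73

N = 11699; weights Wₕ = Nₕ/N = (0.3333, 0.1310, 0.2709, 0.2648).
x̄_st = Σ Wₕ·x̄ₕ = 0.3333·86.0 + 0.1310·77.9 + 0.2709·90.0 + 0.2648·50.9 ≈ 76.7273...
→ 76.73.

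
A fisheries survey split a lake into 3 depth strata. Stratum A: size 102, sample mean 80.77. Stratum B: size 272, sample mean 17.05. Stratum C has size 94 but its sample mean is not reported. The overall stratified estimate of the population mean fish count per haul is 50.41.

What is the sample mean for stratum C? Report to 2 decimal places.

Σ Nₕx̄ₕ = N·μ, so 94·x̄_C = 468·50.41 − (102·80.77 + 272·17.05).
= 23591.88 − 12876.14 = 10715.74.
x̄_C = 10715.74 / 94 = 113.9972... → 114.00.

114.00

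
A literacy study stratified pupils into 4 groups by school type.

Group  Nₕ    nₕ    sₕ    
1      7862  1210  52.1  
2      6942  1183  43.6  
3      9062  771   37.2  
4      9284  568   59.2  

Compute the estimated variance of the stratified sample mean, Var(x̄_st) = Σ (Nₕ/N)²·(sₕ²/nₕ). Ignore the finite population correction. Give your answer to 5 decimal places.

N = 33150; Wₕ = Nₕ/N.
group 1: (7862/33150)²·52.1²/1210 = 0.12617958
group 2: (6942/33150)²·43.6²/1183 = 0.07046775
group 3: (9062/33150)²·37.2²/771 = 0.13412587
group 4: (9284/33150)²·59.2²/568 = 0.48394753
Sum = 0.81472073 → 0.81472.

0.81472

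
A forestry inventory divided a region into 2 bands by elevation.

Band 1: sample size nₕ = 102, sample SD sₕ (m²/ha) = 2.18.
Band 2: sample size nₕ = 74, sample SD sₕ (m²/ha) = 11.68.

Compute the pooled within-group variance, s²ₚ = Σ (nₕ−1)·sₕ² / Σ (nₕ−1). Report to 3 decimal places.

Degrees of freedom: 101 + 73 = 174.
Σ(nₕ−1)sₕ² = 101·4.7524 + 73·136.4224 = 10438.8276.
s²ₚ = 10438.8276 / 174 = 59.99326... → 59.993.

59.993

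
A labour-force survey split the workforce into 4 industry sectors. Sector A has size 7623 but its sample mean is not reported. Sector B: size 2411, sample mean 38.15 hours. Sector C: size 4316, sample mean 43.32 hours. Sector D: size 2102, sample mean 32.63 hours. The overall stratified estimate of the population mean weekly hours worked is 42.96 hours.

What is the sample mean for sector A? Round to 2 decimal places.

47.13

N = 7623 + 2411 + 4316 + 2102 = 16452.
Overall total = μ·N = 42.96·16452 = 706777.92.
Subtract the known strata: 2411·38.15 + 4316·43.32 + 2102·32.63 = 347537.03.
Remaining total for sector A: 706777.92 − 347537.03 = 359240.89.
Divide by its size: 359240.89 / 7623 = 47.1259... → 47.13.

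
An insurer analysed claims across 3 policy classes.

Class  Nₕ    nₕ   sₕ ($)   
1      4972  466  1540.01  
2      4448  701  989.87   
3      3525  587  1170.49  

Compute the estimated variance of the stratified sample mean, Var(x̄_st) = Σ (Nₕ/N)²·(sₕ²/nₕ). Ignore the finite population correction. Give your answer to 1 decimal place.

1088.9

N = 12945; Wₕ = Nₕ/N.
class 1: (4972/12945)²·1540.01²/466 = 750.7914
class 2: (4448/12945)²·989.87²/701 = 165.0303
class 3: (3525/12945)²·1170.49²/587 = 173.0659
Sum = 1088.8876 → 1088.9.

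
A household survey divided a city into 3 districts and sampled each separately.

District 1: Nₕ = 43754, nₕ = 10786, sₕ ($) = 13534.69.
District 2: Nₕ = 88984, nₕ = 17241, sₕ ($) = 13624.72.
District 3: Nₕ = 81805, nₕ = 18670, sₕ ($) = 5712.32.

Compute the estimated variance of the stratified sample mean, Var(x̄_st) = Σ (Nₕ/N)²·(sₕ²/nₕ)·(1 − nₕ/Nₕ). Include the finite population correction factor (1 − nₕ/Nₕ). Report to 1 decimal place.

2221.7

N = 214543. Term for each stratum: Wₕ²sₕ²/nₕ·(1−nₕ/Nₕ).
Var(x̄_st) = 532.2527 + 1493.3289 + 196.1111 = 2221.6927 → 2221.7.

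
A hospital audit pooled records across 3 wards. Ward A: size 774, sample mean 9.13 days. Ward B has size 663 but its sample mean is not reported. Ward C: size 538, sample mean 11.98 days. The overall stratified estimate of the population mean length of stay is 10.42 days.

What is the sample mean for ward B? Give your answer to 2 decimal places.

10.66

Σ Nₕx̄ₕ = N·μ, so 663·x̄_B = 1975·10.42 − (774·9.13 + 538·11.98).
= 20579.5 − 13511.86 = 7067.64.
x̄_B = 7067.64 / 663 = 10.6601... → 10.66.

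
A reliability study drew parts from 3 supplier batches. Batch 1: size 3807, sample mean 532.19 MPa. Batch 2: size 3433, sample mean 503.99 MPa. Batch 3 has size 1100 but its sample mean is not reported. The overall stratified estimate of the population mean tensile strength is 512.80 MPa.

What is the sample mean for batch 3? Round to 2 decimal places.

473.19

N = 3807 + 3433 + 1100 = 8340.
Overall total = μ·N = 512.80·8340 = 4276752.
Subtract the known strata: 3807·532.19 + 3433·503.99 = 3756245.
Remaining total for batch 3: 4276752 − 3756245 = 520507.
Divide by its size: 520507 / 1100 = 473.1882... → 473.19.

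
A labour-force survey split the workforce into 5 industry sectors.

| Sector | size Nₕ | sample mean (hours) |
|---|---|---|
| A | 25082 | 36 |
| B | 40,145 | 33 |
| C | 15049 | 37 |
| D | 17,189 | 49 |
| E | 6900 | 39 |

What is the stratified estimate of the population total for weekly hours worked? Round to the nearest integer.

A: 25082·36 = 902952
B: 40145·33 = 1324785
C: 15049·37 = 556813
D: 17189·49 = 842261
E: 6900·39 = 269100
τ̂ = Σ Nₕx̄ₕ = 3895911.

3895911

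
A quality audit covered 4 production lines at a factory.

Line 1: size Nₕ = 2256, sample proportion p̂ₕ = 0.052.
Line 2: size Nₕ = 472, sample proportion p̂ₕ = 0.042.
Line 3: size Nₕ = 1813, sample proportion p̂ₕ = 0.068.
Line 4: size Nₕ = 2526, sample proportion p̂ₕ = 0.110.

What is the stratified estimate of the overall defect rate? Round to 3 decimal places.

N = 2256 + 472 + 1813 + 2526 = 7067.
Overall proportion = Σ (Nₕ/N)·p̂ₕ.
Σ Nₕp̂ₕ = 117.312 + 19.824 + 123.284 + 277.86 = 538.28.
538.28 / 7067 = 0.07617... → 0.076.

0.076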